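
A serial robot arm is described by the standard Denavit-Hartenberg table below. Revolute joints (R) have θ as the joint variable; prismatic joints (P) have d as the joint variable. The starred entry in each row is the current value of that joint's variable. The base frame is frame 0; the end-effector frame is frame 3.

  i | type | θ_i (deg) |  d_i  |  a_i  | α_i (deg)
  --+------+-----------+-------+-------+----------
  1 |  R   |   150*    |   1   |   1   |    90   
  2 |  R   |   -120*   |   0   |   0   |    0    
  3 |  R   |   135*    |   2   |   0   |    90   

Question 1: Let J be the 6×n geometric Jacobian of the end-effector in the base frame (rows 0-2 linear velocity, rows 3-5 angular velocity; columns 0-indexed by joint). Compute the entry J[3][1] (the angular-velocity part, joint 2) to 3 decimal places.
0.500

axis z_1 = (0.5000,0.8660,0.0000); lever o_n−o_1 = (1.0000,1.7321,0.0000)
cross product → J_v[:, 1] = (0.0000,-0.0000,-0.0000)
J_ω[:, 1] = z_1
entry J[3][1] = 0.5000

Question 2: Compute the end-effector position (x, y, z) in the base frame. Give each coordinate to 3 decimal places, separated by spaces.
after link 1: o_1 = (-0.8660, 0.5000, 1.0000)
after link 2: o_2 = (-0.8660, 0.5000, 1.0000)
after link 3: o_3 = (0.1340, 2.2321, 1.0000)

0.134 2.232 1.000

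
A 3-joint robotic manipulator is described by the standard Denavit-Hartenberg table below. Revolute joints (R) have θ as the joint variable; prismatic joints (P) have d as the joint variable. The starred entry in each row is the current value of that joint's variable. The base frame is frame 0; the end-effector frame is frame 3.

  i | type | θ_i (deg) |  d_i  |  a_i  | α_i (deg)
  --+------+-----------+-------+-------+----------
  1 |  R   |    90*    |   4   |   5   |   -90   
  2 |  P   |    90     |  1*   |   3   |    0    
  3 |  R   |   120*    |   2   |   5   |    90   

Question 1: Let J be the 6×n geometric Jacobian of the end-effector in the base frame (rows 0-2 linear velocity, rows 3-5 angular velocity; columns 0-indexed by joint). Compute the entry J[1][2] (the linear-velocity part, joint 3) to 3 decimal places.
2.500

axis z_2 = (-1.0000,0.0000,0.0000); lever o_n−o_2 = (-2.0000,-4.3301,2.5000)
cross product → J_v[:, 2] = (0.0000,2.5000,4.3301)
J_ω[:, 2] = z_2
entry J[1][2] = 2.5000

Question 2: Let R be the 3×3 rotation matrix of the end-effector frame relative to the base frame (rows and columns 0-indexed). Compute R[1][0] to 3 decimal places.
End-effector x-axis (col 0 of R) = (-0.0000,-0.8660,0.5000)
R[1][0] = -0.8660

-0.866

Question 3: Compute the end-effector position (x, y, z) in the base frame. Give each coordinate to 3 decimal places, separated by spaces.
-3.000 0.670 3.500

after link 1: o_1 = (0.0000, 5.0000, 4.0000)
after link 2: o_2 = (-1.0000, 5.0000, 1.0000)
after link 3: o_3 = (-3.0000, 0.6699, 3.5000)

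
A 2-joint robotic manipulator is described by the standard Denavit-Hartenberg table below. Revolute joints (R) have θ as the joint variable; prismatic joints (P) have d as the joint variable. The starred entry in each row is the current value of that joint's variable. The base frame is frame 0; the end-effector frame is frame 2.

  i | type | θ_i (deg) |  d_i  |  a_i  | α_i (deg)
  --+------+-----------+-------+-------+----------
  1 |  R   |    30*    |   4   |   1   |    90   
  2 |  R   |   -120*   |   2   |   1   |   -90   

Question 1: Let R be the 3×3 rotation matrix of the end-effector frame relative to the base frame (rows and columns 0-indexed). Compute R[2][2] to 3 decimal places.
End-effector z-axis (col 2 of R) = (0.7500,0.4330,-0.5000)
R[2][2] = -0.5000

-0.500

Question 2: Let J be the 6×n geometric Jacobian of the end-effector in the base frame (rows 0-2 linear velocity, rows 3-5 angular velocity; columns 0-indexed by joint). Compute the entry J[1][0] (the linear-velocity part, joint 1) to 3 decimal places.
1.433

axis z_0 = ẑ; lever o_n−o_0 = (1.4330,-1.4821,3.1340)
cross product → J_v[:, 0] = (1.4821,1.4330,-0.0000)
J_ω[:, 0] = z_0
entry J[1][0] = 1.4330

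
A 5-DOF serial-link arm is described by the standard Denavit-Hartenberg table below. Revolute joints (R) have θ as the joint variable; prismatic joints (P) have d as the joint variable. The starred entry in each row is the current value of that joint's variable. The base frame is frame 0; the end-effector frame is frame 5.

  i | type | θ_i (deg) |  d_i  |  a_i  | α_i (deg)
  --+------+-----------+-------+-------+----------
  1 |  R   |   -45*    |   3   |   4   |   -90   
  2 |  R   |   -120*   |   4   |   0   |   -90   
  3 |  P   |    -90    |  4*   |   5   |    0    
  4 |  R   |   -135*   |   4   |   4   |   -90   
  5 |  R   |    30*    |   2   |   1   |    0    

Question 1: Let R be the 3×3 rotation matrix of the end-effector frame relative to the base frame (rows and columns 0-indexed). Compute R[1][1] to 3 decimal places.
0.905

End-effector y-axis (col 1 of R) = (-0.4053,0.9053,-0.1268)
R[1][1] = 0.9053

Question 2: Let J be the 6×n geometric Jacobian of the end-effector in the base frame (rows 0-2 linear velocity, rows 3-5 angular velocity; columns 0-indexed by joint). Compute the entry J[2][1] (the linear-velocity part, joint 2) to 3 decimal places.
axis z_1 = (0.7071,0.7071,0.0000); lever o_n−o_1 = (11.2402,-1.3784,-0.4546)
cross product → J_v[:, 1] = (-0.3214,0.3214,-8.9227)
J_ω[:, 1] = z_1
entry J[2][1] = -8.9227

-8.923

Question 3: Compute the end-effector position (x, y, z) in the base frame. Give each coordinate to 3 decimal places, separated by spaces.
after link 1: o_1 = (2.8284, -2.8284, 3.0000)
after link 2: o_2 = (5.6569, 0.0000, 3.0000)
after link 3: o_3 = (11.6419, 1.0860, 5.0000)
after link 4: o_4 = (13.0914, -4.3634, 4.5505)
after link 5: o_5 = (14.0687, -4.2068, 2.5454)

14.069 -4.207 2.545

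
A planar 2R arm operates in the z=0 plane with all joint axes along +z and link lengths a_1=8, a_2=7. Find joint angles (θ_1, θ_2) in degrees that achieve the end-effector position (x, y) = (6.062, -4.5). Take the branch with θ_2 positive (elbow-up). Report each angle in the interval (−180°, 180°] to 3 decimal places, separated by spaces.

-90.001 120.001

cos θ_2 = (56.9978−8²−7²)/(2·8·7) = -0.5000; θ_2 = 120.0013° (elbow-up)
β = atan2(-4.5000,6.0620) = -36.5876°; ψ = atan2(6.0621,4.4999) = 53.4137°
θ_1 = β − ψ = -90.0013°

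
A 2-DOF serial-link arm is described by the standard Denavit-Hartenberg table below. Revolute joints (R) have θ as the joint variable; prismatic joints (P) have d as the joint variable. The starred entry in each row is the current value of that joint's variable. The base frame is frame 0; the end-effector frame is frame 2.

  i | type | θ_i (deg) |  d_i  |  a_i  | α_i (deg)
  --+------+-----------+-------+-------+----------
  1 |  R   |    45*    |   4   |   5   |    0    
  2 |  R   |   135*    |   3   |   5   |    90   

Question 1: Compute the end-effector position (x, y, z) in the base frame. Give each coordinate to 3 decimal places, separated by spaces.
-1.464 3.536 7.000

after link 1: o_1 = (3.5355, 3.5355, 4.0000)
after link 2: o_2 = (-1.4645, 3.5355, 7.0000)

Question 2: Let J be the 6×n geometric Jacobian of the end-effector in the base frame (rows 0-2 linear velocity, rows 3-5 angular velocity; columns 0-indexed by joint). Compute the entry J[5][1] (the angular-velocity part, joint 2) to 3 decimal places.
axis z_1 = (0.0000,0.0000,1.0000); lever o_n−o_1 = (-5.0000,0.0000,3.0000)
cross product → J_v[:, 1] = (-0.0000,-5.0000,0.0000)
J_ω[:, 1] = z_1
entry J[5][1] = 1.0000

1.000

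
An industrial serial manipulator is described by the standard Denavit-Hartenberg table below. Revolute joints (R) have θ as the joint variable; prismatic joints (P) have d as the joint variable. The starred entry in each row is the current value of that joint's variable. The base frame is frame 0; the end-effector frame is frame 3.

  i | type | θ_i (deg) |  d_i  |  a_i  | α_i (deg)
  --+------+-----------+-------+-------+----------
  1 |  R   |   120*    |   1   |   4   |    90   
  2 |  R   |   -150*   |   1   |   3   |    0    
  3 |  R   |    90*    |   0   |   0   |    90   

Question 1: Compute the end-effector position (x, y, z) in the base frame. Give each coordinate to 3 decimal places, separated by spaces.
0.165 1.714 -0.500

after link 1: o_1 = (-2.0000, 3.4641, 1.0000)
after link 2: o_2 = (0.1651, 1.7141, -0.5000)
after link 3: o_3 = (0.1651, 1.7141, -0.5000)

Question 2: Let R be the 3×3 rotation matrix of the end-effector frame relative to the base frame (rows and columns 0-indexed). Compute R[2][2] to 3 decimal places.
-0.500

End-effector z-axis (col 2 of R) = (0.4330,-0.7500,-0.5000)
R[2][2] = -0.5000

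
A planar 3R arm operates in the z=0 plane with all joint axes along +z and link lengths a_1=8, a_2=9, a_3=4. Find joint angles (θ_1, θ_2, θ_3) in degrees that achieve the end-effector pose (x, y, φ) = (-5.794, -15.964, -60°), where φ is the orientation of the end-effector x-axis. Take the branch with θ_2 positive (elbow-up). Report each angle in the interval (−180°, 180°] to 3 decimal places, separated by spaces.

-153.891 60.003 33.888

wrist centre = target − a_3·(cos φ, sin φ) = (-7.7940, -12.4999)
cos θ_2 = (216.9939−8²−9²)/(2·8·9) = 0.5000; θ_2 = 60.0028° (elbow-up)
β = atan2(-12.4999,-7.7940) = -121.9446°; ψ = atan2(7.7944,12.4996) = 31.9466°
θ_1 = β − ψ = -153.8912°
θ_3 = φ − θ_1 − θ_2 = 33.8884° (wrapped to (-180°,180°])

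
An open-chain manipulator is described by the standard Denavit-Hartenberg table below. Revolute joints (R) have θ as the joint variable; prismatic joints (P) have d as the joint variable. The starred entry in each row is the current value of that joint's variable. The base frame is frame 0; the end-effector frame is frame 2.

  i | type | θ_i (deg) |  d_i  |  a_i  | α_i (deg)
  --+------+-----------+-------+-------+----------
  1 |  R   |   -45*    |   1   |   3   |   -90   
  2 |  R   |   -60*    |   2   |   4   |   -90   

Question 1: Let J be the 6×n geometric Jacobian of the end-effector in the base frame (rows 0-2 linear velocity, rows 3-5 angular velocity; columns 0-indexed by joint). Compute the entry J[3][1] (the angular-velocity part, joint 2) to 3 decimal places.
0.707

axis z_1 = (0.7071,0.7071,0.0000); lever o_n−o_1 = (2.8284,0.0000,3.4641)
cross product → J_v[:, 1] = (2.4495,-2.4495,-2.0000)
J_ω[:, 1] = z_1
entry J[3][1] = 0.7071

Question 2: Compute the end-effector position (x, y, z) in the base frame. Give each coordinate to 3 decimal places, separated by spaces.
after link 1: o_1 = (2.1213, -2.1213, 1.0000)
after link 2: o_2 = (4.9497, -2.1213, 4.4641)

4.950 -2.121 4.464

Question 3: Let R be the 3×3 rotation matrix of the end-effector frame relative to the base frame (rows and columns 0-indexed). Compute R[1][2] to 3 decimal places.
-0.612

End-effector z-axis (col 2 of R) = (0.6124,-0.6124,-0.5000)
R[1][2] = -0.6124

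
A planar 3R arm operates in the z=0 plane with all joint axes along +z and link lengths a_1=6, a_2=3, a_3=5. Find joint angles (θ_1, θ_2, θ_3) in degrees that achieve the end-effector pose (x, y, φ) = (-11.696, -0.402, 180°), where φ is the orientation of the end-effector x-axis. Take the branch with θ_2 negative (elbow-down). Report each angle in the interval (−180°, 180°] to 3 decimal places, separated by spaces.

wrist centre = target − a_3·(cos φ, sin φ) = (-6.6960, -0.4020)
cos θ_2 = (44.9980−6²−3²)/(2·6·3) = -0.0001; θ_2 = -90.0032° (elbow-down)
β = atan2(-0.4020,-6.6960) = -176.5643°; ψ = atan2(-3.0000,5.9998) = -26.5657°
θ_1 = β − ψ = -149.9986°
θ_3 = φ − θ_1 − θ_2 = 60.0018° (wrapped to (-180°,180°])

-149.999 -90.003 60.002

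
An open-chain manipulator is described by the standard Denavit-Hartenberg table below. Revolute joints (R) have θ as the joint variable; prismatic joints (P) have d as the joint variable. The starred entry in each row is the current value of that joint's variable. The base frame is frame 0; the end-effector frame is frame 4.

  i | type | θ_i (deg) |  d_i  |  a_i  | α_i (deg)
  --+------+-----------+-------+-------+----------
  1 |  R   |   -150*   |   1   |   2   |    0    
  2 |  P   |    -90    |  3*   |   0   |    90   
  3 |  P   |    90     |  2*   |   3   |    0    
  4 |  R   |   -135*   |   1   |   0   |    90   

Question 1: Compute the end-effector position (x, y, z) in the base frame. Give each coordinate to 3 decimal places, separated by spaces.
after link 1: o_1 = (-1.7321, -1.0000, 1.0000)
after link 2: o_2 = (-1.7321, -1.0000, 4.0000)
after link 3: o_3 = (-0.0000, 0.0000, 7.0000)
after link 4: o_4 = (0.8660, 0.5000, 7.0000)

0.866 0.500 7.000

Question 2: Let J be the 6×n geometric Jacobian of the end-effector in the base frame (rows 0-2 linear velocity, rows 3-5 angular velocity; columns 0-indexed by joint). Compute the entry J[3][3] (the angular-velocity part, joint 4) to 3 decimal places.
axis z_3 = (0.8660,0.5000,0.0000); lever o_n−o_3 = (0.8660,0.5000,0.0000)
cross product → J_v[:, 3] = (-0.0000,0.0000,0.0000)
J_ω[:, 3] = z_3
entry J[3][3] = 0.8660

0.866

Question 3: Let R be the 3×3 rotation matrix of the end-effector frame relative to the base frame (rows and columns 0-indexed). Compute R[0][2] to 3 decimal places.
End-effector z-axis (col 2 of R) = (0.3536,-0.6124,-0.7071)
R[0][2] = 0.3536

0.354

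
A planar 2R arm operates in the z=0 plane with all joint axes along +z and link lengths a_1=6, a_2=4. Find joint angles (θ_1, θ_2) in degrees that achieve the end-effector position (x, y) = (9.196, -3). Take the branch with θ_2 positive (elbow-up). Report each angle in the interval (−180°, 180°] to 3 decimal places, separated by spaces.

-30.003 30.007

cos θ_2 = (93.5664−6²−4²)/(2·6·4) = 0.8660; θ_2 = 30.0067° (elbow-up)
β = atan2(-3.0000,9.1960) = -18.0678°; ψ = atan2(2.0004,9.4639) = 11.9351°
θ_1 = β − ψ = -30.0029°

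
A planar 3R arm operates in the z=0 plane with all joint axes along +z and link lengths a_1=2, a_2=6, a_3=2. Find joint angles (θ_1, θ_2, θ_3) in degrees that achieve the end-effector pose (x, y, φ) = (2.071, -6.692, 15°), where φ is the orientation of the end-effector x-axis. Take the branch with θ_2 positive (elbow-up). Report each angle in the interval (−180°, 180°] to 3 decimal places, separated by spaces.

-135.000 60.005 89.995

wrist centre = target − a_3·(cos φ, sin φ) = (0.1391, -7.2096)
cos θ_2 = (51.9982−2²−6²)/(2·2·6) = 0.4999; θ_2 = 60.0048° (elbow-up)
β = atan2(-7.2096,0.1391) = -88.8943°; ψ = atan2(5.1964,4.9996) = 46.1060°
θ_1 = β − ψ = -135.0003°
θ_3 = φ − θ_1 − θ_2 = 89.9955° (wrapped to (-180°,180°])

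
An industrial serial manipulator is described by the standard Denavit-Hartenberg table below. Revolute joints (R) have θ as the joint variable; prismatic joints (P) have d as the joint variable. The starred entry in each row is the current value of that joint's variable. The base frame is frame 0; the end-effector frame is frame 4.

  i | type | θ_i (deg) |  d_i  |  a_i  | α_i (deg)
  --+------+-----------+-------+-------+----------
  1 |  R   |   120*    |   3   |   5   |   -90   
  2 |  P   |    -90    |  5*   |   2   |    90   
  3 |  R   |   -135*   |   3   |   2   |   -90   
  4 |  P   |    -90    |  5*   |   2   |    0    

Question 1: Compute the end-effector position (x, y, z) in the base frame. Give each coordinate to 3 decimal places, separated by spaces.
-0.044 -0.025 7.121

after link 1: o_1 = (-2.5000, 4.3301, 3.0000)
after link 2: o_2 = (-6.8301, 1.8301, 5.0000)
after link 3: o_3 = (-4.1054, -0.0608, 3.5858)
after link 4: o_4 = (-0.0435, -0.0251, 7.1213)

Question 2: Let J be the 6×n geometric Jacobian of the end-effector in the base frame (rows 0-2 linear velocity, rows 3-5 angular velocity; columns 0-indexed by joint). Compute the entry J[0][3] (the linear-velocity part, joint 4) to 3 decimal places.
prismatic axis z_3 = (0.6124,0.3536,0.7071)
J_v[:, 3] = z_3; J_ω[:, 3] = (0,0,0)
entry J[0][3] = 0.6124

0.612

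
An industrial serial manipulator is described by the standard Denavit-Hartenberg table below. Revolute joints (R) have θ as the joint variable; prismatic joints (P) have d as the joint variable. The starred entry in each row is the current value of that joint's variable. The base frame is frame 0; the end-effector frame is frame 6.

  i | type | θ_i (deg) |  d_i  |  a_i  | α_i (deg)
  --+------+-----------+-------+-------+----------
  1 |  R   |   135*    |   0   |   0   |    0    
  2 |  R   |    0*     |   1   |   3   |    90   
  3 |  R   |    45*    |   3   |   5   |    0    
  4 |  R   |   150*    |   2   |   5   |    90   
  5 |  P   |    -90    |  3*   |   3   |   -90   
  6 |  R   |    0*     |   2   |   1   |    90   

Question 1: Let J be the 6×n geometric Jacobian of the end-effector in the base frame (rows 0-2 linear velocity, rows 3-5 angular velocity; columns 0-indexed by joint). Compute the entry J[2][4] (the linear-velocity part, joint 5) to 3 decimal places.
prismatic axis z_4 = (0.1830,-0.1830,0.9659)
J_v[:, 4] = z_4; J_ω[:, 4] = (0,0,0)
entry J[2][4] = 0.9659

0.966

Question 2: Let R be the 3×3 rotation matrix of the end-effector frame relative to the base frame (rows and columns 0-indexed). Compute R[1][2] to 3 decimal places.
End-effector z-axis (col 2 of R) = (0.1830,-0.1830,0.9659)
R[1][2] = -0.1830

-0.183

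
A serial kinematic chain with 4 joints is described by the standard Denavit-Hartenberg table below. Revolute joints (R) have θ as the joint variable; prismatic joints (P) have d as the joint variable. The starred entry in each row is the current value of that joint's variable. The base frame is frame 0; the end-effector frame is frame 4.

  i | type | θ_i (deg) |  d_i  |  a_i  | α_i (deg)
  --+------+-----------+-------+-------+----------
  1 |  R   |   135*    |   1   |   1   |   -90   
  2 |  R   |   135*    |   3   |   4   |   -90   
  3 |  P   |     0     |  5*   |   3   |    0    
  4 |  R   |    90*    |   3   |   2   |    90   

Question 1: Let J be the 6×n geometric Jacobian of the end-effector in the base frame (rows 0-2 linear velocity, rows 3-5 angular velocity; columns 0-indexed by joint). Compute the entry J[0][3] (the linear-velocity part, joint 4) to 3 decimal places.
-1.000

axis z_3 = (0.5000,-0.5000,0.7071); lever o_n−o_3 = (2.9142,-0.0858,2.1213)
cross product → J_v[:, 3] = (-1.0000,1.0000,1.4142)
J_ω[:, 3] = z_3
entry J[0][3] = -1.0000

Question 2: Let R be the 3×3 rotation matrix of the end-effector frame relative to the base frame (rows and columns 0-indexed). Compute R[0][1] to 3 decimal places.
End-effector y-axis (col 1 of R) = (0.5000,-0.5000,0.7071)
R[0][1] = 0.5000

0.500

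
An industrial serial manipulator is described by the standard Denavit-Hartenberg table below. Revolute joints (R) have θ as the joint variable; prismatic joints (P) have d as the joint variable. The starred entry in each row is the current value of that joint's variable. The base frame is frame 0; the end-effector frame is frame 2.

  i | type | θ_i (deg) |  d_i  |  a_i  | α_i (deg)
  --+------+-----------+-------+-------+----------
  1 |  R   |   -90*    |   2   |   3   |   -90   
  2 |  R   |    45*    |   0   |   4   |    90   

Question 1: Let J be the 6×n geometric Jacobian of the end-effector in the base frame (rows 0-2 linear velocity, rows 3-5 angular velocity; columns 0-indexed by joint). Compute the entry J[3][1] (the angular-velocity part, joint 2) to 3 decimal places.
axis z_1 = (1.0000,0.0000,0.0000); lever o_n−o_1 = (0.0000,-2.8284,-2.8284)
cross product → J_v[:, 1] = (0.0000,2.8284,-2.8284)
J_ω[:, 1] = z_1
entry J[3][1] = 1.0000

1.000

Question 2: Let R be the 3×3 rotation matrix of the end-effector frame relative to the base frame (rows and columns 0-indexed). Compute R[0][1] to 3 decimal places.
1.000

End-effector y-axis (col 1 of R) = (1.0000,0.0000,0.0000)
R[0][1] = 1.0000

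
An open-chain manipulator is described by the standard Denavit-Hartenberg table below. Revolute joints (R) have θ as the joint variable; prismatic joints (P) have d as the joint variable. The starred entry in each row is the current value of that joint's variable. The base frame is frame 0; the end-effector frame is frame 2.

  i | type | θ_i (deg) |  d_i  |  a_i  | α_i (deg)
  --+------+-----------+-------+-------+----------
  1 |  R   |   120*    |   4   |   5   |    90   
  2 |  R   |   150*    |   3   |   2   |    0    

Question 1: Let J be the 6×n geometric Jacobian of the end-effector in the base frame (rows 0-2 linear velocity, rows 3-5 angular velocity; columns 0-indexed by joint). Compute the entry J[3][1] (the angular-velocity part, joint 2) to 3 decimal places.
axis z_1 = (0.8660,0.5000,0.0000); lever o_n−o_1 = (3.4641,-0.0000,1.0000)
cross product → J_v[:, 1] = (0.5000,-0.8660,-1.7321)
J_ω[:, 1] = z_1
entry J[3][1] = 0.8660

0.866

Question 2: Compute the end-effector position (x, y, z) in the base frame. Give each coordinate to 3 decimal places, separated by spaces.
after link 1: o_1 = (-2.5000, 4.3301, 4.0000)
after link 2: o_2 = (0.9641, 4.3301, 5.0000)

0.964 4.330 5.000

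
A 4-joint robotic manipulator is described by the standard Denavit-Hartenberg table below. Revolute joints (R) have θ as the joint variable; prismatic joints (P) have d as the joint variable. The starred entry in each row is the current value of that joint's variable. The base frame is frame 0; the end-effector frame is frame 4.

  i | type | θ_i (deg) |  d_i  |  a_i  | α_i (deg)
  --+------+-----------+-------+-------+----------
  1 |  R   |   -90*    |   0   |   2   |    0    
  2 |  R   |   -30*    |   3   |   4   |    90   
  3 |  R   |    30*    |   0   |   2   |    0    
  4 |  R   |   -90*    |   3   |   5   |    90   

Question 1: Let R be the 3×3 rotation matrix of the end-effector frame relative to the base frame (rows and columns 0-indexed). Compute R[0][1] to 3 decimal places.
-0.866

End-effector y-axis (col 1 of R) = (-0.8660,0.5000,0.0000)
R[0][1] = -0.8660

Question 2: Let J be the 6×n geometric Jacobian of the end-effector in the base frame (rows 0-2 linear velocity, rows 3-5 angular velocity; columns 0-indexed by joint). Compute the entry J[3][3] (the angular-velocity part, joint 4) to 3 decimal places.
-0.866

axis z_3 = (-0.8660,0.5000,0.0000); lever o_n−o_3 = (-3.8481,-0.6651,-4.3301)
cross product → J_v[:, 3] = (-2.1651,-3.7500,2.5000)
J_ω[:, 3] = z_3
entry J[3][3] = -0.8660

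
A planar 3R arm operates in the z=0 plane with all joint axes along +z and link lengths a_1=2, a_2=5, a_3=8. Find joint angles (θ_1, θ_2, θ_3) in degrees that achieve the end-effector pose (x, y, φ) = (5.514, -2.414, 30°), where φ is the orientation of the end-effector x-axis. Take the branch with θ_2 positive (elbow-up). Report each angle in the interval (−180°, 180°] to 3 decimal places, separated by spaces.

wrist centre = target − a_3·(cos φ, sin φ) = (-1.4142, -6.4140)
cos θ_2 = (43.1394−2²−5²)/(2·2·5) = 0.7070; θ_2 = 45.0112° (elbow-up)
β = atan2(-6.4140,-1.4142) = -102.4340°; ψ = atan2(3.5362,5.5348) = 32.5746°
θ_1 = β − ψ = -135.0087°
θ_3 = φ − θ_1 − θ_2 = 119.9974° (wrapped to (-180°,180°])

-135.009 45.011 119.997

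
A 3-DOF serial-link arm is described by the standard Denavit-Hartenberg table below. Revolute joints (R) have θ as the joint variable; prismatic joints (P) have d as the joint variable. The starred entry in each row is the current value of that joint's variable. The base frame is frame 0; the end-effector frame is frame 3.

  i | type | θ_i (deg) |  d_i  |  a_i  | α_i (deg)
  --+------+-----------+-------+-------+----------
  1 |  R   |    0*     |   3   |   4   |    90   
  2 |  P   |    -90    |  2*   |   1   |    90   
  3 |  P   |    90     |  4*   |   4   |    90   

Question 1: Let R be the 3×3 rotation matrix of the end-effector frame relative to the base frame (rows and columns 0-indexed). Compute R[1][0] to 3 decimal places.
End-effector x-axis (col 0 of R) = (0.0000,-1.0000,0.0000)
R[1][0] = -1.0000

-1.000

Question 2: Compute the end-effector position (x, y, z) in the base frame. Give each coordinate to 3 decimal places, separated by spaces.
after link 1: o_1 = (4.0000, 0.0000, 3.0000)
after link 2: o_2 = (4.0000, -2.0000, 2.0000)
after link 3: o_3 = (0.0000, -6.0000, 2.0000)

0.000 -6.000 2.000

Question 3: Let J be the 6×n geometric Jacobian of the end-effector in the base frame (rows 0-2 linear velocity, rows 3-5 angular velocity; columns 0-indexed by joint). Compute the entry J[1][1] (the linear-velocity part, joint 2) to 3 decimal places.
-1.000

prismatic axis z_1 = (0.0000,-1.0000,0.0000)
J_v[:, 1] = z_1; J_ω[:, 1] = (0,0,0)
entry J[1][1] = -1.0000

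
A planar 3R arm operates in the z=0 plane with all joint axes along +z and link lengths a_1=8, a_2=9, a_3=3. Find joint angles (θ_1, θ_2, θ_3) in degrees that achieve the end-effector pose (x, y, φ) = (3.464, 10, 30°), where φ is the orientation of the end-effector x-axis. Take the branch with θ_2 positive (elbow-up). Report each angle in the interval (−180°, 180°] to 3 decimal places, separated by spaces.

wrist centre = target − a_3·(cos φ, sin φ) = (0.8659, 8.5000)
cos θ_2 = (72.9998−8²−9²)/(2·8·9) = -0.5000; θ_2 = 120.0001° (elbow-up)
β = atan2(8.5000,0.8659) = 84.1832°; ψ = atan2(7.7942,3.5000) = 65.8176°
θ_1 = β − ψ = 18.3656°
θ_3 = φ − θ_1 − θ_2 = -108.3657° (wrapped to (-180°,180°])

18.366 120.000 -108.366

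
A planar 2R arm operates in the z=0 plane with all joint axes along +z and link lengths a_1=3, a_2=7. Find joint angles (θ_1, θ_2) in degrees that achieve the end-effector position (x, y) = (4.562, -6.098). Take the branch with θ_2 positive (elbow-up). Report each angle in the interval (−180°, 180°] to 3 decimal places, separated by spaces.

cos θ_2 = (57.9974−3²−7²)/(2·3·7) = -0.0001; θ_2 = 90.0035° (elbow-up)
β = atan2(-6.0980,4.5620) = -53.1993°; ψ = atan2(7.0000,2.9996) = 66.8044°
θ_1 = β − ψ = -120.0037°

-120.004 90.003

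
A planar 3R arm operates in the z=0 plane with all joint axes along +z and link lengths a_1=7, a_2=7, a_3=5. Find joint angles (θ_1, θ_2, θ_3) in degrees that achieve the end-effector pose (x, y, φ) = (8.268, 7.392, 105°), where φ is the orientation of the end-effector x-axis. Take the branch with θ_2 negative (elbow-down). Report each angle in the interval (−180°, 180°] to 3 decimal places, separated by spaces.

60.001 -90.000 134.999

wrist centre = target − a_3·(cos φ, sin φ) = (9.5621, 2.5624)
cos θ_2 = (97.9994−7²−7²)/(2·7·7) = -0.0000; θ_2 = -90.0003° (elbow-down)
β = atan2(2.5624,9.5621) = 15.0012°; ψ = atan2(-7.0000,7.0000) = -45.0002°
θ_1 = β − ψ = 60.0014°
θ_3 = φ − θ_1 − θ_2 = 134.9990° (wrapped to (-180°,180°])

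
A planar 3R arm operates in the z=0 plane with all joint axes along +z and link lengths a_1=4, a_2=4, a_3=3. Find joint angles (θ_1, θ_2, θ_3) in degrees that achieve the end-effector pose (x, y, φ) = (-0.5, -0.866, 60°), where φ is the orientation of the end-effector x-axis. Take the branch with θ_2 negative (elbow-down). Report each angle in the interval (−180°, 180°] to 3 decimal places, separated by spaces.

wrist centre = target − a_3·(cos φ, sin φ) = (-2.0000, -3.4641)
cos θ_2 = (15.9998−4²−4²)/(2·4·4) = -0.5000; θ_2 = -120.0004° (elbow-down)
β = atan2(-3.4641,-2.0000) = -120.0002°; ψ = atan2(-3.4641,2.0000) = -60.0002°
θ_1 = β − ψ = -60.0000°
θ_3 = φ − θ_1 − θ_2 = -119.9996° (wrapped to (-180°,180°])

-60.000 -120.000 -120.000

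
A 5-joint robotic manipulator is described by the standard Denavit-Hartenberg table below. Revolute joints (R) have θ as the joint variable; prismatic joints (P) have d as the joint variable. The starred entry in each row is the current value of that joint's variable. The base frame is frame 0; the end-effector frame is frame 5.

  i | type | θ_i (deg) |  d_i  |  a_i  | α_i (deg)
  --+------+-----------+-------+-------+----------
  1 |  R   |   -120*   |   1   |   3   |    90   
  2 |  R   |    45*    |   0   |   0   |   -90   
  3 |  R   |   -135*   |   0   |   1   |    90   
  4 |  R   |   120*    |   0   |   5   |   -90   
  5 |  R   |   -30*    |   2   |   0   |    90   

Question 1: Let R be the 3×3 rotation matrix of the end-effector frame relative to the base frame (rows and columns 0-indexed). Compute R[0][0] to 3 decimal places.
0.853

End-effector x-axis (col 0 of R) = (0.8533,0.1584,0.4968)
R[0][0] = 0.8533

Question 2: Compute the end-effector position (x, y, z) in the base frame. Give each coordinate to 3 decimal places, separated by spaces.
0.849 -3.101 4.971

after link 1: o_1 = (-1.5000, -2.5981, 1.0000)
after link 2: o_2 = (-1.5000, -2.5981, 1.0000)
after link 3: o_3 = (-1.8624, -1.8115, 0.5000)
after link 4: o_4 = (0.5745, -1.1263, 4.8119)
after link 5: o_5 = (0.8486, -3.1010, 4.9708)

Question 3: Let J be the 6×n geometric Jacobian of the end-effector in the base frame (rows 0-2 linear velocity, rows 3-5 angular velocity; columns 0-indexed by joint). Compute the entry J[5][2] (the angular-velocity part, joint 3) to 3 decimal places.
axis z_2 = (0.3536,0.6124,0.7071); lever o_n−o_2 = (2.3486,-0.5029,3.9708)
cross product → J_v[:, 2] = (2.7872,0.2568,-1.6160)
J_ω[:, 2] = z_2
entry J[5][2] = 0.7071

0.707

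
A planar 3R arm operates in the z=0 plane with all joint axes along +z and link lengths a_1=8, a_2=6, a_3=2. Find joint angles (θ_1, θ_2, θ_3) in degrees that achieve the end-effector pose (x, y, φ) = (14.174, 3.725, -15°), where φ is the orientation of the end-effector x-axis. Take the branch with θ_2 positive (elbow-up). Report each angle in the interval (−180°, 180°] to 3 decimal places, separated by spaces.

wrist centre = target − a_3·(cos φ, sin φ) = (12.2421, 4.2426)
cos θ_2 = (167.8702−8²−6²)/(2·8·6) = 0.7070; θ_2 = 45.0102° (elbow-up)
β = atan2(4.2426,12.2421) = 19.1143°; ψ = atan2(4.2434,12.2419) = 19.1178°
θ_1 = β − ψ = -0.0035°
θ_3 = φ − θ_1 − θ_2 = -60.0066° (wrapped to (-180°,180°])

-0.004 45.010 -60.007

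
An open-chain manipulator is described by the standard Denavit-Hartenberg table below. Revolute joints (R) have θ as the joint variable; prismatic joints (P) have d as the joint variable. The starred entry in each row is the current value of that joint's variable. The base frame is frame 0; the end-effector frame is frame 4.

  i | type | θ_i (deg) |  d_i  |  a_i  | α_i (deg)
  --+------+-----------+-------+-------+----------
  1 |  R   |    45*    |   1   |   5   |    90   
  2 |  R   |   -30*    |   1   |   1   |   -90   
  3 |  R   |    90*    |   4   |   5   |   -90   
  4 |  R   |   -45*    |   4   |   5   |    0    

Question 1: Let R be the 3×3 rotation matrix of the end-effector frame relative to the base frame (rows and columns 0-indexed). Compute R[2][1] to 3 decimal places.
-0.612

End-effector y-axis (col 1 of R) = (-0.7500,0.2500,-0.6124)
R[2][1] = -0.6124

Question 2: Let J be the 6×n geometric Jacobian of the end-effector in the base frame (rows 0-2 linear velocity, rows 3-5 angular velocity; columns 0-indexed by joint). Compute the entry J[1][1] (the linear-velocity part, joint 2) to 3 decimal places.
axis z_1 = (0.7071,-0.7071,0.0000); lever o_n−o_1 = (-4.5013,6.1555,8.0260)
cross product → J_v[:, 1] = (-5.6752,-5.6752,1.1697)
J_ω[:, 1] = z_1
entry J[1][1] = -5.6752

-5.675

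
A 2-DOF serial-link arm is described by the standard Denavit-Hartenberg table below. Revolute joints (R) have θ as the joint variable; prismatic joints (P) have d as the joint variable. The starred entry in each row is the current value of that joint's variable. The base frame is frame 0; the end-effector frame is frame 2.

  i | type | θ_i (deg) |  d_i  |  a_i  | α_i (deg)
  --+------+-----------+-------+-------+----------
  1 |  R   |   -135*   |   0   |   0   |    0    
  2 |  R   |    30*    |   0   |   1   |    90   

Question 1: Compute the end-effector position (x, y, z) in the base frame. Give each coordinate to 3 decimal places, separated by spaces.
after link 1: o_1 = (0.0000, 0.0000, 0.0000)
after link 2: o_2 = (-0.2588, -0.9659, 0.0000)

-0.259 -0.966 0.000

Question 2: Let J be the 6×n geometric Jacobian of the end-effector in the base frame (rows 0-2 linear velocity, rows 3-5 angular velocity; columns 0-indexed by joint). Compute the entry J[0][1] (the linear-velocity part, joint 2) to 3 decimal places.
0.966

axis z_1 = (0.0000,0.0000,1.0000); lever o_n−o_1 = (-0.2588,-0.9659,0.0000)
cross product → J_v[:, 1] = (0.9659,-0.2588,0.0000)
J_ω[:, 1] = z_1
entry J[0][1] = 0.9659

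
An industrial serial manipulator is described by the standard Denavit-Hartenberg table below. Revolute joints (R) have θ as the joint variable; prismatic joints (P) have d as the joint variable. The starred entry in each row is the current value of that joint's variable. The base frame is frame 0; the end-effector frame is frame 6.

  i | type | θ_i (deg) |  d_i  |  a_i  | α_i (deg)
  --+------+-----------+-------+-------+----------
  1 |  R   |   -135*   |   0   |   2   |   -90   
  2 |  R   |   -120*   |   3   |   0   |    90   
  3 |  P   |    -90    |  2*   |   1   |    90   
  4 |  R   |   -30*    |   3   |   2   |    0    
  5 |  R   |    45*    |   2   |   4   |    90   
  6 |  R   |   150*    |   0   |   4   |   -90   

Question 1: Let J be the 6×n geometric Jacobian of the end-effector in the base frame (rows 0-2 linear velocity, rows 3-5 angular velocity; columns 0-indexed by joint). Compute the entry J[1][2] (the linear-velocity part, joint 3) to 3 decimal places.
prismatic axis z_2 = (0.6124,0.6124,-0.5000)
J_v[:, 2] = z_2; J_ω[:, 2] = (0,0,0)
entry J[1][2] = 0.6124

0.612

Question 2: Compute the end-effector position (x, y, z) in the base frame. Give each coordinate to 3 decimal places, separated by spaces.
after link 1: o_1 = (-1.4142, -1.4142, 0.0000)
after link 2: o_2 = (0.7071, -3.5355, 0.0000)
after link 3: o_3 = (1.2247, -1.6037, -1.0000)
after link 4: o_4 = (-1.6730, -2.0520, -3.0981)
after link 5: o_5 = (-4.4782, 0.6069, -5.3478)
after link 6: o_6 = (-3.3683, -3.0152, -6.6315)

-3.368 -3.015 -6.632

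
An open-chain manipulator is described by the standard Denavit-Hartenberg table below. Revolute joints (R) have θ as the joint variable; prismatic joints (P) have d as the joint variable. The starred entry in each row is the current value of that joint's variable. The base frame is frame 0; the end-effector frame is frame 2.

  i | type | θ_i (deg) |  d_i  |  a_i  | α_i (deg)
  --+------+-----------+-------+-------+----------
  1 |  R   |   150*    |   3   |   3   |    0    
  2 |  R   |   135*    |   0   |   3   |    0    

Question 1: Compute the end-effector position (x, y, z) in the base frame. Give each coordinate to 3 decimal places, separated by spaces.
after link 1: o_1 = (-2.5981, 1.5000, 3.0000)
after link 2: o_2 = (-1.8216, -1.3978, 3.0000)

-1.822 -1.398 3.000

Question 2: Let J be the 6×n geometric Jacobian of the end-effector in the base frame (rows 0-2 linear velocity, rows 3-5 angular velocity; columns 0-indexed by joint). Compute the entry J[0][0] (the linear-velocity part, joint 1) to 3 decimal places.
1.398

axis z_0 = ẑ; lever o_n−o_0 = (-1.8216,-1.3978,3.0000)
cross product → J_v[:, 0] = (1.3978,-1.8216,0.0000)
J_ω[:, 0] = z_0
entry J[0][0] = 1.3978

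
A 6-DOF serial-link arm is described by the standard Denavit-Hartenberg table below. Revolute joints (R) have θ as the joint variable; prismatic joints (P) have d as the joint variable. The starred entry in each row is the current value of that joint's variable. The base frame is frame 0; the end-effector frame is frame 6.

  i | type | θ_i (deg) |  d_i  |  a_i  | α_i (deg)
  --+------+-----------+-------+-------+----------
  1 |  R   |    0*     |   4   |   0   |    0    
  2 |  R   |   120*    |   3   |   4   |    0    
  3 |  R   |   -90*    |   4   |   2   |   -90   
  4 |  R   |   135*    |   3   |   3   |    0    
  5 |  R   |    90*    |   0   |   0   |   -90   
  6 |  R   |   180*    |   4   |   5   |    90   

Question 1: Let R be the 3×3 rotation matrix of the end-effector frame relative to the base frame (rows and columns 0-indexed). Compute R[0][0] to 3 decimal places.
End-effector x-axis (col 0 of R) = (0.6124,0.3536,-0.7071)
R[0][0] = 0.6124

0.612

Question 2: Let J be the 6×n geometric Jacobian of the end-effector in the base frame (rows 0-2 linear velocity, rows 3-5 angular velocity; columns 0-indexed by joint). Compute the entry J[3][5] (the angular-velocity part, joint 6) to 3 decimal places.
axis z_5 = (0.6124,0.3536,0.7071); lever o_n−o_5 = (5.5114,3.1820,-0.7071)
cross product → J_v[:, 5] = (-2.5000,4.3301,-0.0000)
J_ω[:, 5] = z_5
entry J[3][5] = 0.6124

0.612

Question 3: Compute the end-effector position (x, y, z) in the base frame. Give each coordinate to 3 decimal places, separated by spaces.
after link 1: o_1 = (0.0000, 0.0000, 4.0000)
after link 2: o_2 = (-2.0000, 3.4641, 7.0000)
after link 3: o_3 = (-0.2679, 4.4641, 11.0000)
after link 4: o_4 = (-3.6051, 6.0015, 8.8787)
after link 5: o_5 = (-3.6051, 6.0015, 8.8787)
after link 6: o_6 = (1.9063, 9.1835, 8.1716)

1.906 9.183 8.172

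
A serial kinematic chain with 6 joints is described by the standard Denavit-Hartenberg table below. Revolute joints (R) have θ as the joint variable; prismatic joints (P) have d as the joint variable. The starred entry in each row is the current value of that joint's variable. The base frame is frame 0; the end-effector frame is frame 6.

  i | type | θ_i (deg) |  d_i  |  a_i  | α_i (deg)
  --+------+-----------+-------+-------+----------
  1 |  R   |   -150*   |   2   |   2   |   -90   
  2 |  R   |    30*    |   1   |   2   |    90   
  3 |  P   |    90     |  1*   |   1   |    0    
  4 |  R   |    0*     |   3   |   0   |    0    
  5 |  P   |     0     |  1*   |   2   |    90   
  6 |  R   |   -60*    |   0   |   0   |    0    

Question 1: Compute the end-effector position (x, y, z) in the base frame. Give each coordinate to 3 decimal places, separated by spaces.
-3.397 -6.580 5.330

after link 1: o_1 = (-1.7321, -1.0000, 2.0000)
after link 2: o_2 = (-2.7321, -2.7321, 1.0000)
after link 3: o_3 = (-2.6651, -3.8481, 1.8660)
after link 4: o_4 = (-3.9641, -4.5981, 4.4641)
after link 5: o_5 = (-3.3971, -6.5801, 5.3301)
after link 6: o_6 = (-3.3971, -6.5801, 5.3301)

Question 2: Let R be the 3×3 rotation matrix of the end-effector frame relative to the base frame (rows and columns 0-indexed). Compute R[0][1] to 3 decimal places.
End-effector y-axis (col 1 of R) = (0.2165,-0.8750,0.4330)
R[0][1] = 0.2165

0.217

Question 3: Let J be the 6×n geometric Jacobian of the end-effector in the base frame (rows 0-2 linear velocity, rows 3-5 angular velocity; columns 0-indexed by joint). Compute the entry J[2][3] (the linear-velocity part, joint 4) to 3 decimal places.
1.000

axis z_3 = (-0.4330,-0.2500,0.8660); lever o_n−o_3 = (-0.7321,-2.7321,3.4641)
cross product → J_v[:, 3] = (1.5000,0.8660,1.0000)
J_ω[:, 3] = z_3
entry J[2][3] = 1.0000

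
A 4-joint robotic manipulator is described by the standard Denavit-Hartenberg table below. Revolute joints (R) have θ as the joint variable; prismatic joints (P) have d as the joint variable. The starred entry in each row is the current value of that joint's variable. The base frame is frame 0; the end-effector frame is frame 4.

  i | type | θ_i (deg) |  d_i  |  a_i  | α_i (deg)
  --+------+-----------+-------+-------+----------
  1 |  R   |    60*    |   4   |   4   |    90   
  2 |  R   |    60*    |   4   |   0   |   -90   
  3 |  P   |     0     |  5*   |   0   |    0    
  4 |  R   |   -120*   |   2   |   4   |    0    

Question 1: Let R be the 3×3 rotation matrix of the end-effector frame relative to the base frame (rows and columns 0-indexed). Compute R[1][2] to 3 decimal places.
-0.750

End-effector z-axis (col 2 of R) = (-0.4330,-0.7500,0.5000)
R[1][2] = -0.7500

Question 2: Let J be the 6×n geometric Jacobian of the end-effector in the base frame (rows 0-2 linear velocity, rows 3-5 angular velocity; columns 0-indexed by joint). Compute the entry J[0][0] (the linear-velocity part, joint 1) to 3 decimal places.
6.384

axis z_0 = ẑ; lever o_n−o_0 = (4.9330,-6.3840,5.7679)
cross product → J_v[:, 0] = (6.3840,4.9330,-0.0000)
J_ω[:, 0] = z_0
entry J[0][0] = 6.3840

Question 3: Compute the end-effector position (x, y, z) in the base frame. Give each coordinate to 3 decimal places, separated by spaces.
after link 1: o_1 = (2.0000, 3.4641, 4.0000)
after link 2: o_2 = (5.4641, 1.4641, 4.0000)
after link 3: o_3 = (3.2990, -2.2859, 6.5000)
after link 4: o_4 = (4.9330, -6.3840, 5.7679)

4.933 -6.384 5.768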